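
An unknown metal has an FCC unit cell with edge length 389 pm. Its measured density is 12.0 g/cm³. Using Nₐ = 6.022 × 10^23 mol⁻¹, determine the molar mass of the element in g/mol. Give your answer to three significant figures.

An FCC cell has Z = 4 atoms; a = 3.890 × 10^-8 cm.
M = ρ·N_A·a³/Z = 12.0 × 6.022 × 10²³ × 5.886 × 10^-23 / 4 = 106 g/mol.

106 g/mol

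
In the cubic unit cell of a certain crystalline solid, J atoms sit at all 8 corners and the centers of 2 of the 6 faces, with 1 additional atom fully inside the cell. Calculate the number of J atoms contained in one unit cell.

Corner atoms are shared by 8 cells (1/8 each), face atoms by 2 (1/2 each), interior atoms are unshared.
Net atoms = 8 × 1/8 + 2 × 1/2 + 1 = 1 + 1 + 1 = 3.

3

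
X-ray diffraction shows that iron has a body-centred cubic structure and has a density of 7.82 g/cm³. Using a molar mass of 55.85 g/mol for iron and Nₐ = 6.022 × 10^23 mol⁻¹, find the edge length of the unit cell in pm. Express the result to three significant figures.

287 pm

With Z = 2 atoms per BCC cell, a³ = Z·M/(N_A·ρ) = 2 × 55.85 / (6.022 × 10²³ × 7.820 g/cm³) = 2.372 × 10^-23 cm³.
a = (2.372 × 10^-23)^(1/3) = 2.873 × 10^-8 cm = 287 pm.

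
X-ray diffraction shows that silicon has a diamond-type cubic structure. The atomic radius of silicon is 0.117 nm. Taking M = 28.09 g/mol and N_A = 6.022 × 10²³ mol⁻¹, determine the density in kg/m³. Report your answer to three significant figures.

2360 kg/m³

In a diamond cubic lattice, nearest neighbors lie along the body diagonal with √3·a = 8r, giving a = 0.5404 nm = 5.404 × 10^-8 cm.
With Z = 8, ρ = Z·M/(N_A·a³) = 8 × 28.09 / (6.022 × 10²³ × 1.578 × 10^-22) = 2.365 g/cm³ = 2360 kg/m³.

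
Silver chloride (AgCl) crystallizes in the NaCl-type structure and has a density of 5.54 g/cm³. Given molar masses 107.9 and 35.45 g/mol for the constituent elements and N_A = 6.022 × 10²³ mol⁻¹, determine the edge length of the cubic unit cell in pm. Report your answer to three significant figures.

556 pm

M(AgCl) = 143.35 g/mol; Z = 4 formula units per cell.
a³ = Z·M/(N_A·ρ) = 4 × 143.35 / (6.022 × 10²³ × 5.54) = 1.719 × 10^-22 cm³, so a = 5.560 × 10^-8 cm = 556 pm.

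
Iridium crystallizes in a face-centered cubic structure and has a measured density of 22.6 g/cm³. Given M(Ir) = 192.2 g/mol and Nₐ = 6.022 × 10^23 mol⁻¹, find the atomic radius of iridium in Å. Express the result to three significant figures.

1.36 Å

For an FCC cell (Z = 4), a³ = Z·M/(N_A·ρ) = 4 × 192.2 / (6.022 × 10²³ × 22.60) = 5.649 × 10^-23 cm³, so a = 3.837 × 10^-8 cm = 3.837 Å.
Atoms touch along the face diagonal, so √2·a = 4r, so r = 0.3536 × a = 1.36 Å.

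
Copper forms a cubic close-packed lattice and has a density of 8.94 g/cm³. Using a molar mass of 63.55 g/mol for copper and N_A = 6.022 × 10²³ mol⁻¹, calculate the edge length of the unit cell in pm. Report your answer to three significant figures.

361 pm

With Z = 4 atoms per FCC cell, a³ = Z·M/(N_A·ρ) = 4 × 63.55 / (6.022 × 10²³ × 8.940 g/cm³) = 4.722 × 10^-23 cm³.
a = (4.722 × 10^-23)^(1/3) = 3.614 × 10^-8 cm = 361 pm.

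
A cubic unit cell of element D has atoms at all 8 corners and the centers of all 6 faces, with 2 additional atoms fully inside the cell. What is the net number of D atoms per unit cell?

Corner atoms are shared by 8 cells (1/8 each), face atoms by 2 (1/2 each), interior atoms are unshared.
Net atoms = 8 × 1/8 + 6 × 1/2 + 2 = 1 + 3 + 2 = 6.

6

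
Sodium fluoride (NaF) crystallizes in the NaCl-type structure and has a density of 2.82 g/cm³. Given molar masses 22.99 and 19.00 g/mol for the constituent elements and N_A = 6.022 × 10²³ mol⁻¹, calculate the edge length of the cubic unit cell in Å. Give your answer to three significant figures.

4.62 Å

M(NaF) = 41.99 g/mol; Z = 4 formula units per cell.
a³ = Z·M/(N_A·ρ) = 4 × 41.99 / (6.022 × 10²³ × 2.82) = 9.890 × 10^-23 cm³, so a = 4.625 × 10^-8 cm = 4.62 Å.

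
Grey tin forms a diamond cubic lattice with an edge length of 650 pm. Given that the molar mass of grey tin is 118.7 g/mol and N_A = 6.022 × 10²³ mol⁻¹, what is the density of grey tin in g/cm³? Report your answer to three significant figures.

5.74 g/cm³

A diamond cubic unit cell contains Z = 8 atoms.
Cell volume: a³ = (650 pm)³ = (6.500 × 10^-8 cm)³ = 2.746 × 10^-22 cm³.
ρ = Z·M/(N_A·a³) = 8 × 118.7 / (6.022 × 10²³ × 2.746 × 10^-22) = 5.742 g/cm³.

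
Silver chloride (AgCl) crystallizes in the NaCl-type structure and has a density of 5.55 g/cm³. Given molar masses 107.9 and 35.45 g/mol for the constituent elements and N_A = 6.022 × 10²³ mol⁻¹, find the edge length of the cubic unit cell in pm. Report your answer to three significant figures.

M(AgCl) = 143.35 g/mol; Z = 4 formula units per cell.
a³ = Z·M/(N_A·ρ) = 4 × 143.35 / (6.022 × 10²³ × 5.55) = 1.716 × 10^-22 cm³, so a = 5.557 × 10^-8 cm = 556 pm.

556 pm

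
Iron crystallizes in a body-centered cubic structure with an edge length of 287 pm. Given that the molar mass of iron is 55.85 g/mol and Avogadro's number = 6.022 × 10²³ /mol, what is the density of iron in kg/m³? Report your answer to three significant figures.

7850 kg/m³

A BCC unit cell contains Z = 2 atoms.
Cell volume: a³ = (287 pm)³ = (2.870 × 10^-8 cm)³ = 2.364 × 10^-23 cm³.
ρ = Z·M/(N_A·a³) = 2 × 55.85 / (6.022 × 10²³ × 2.364 × 10^-23) = 7.846 g/cm³ = 7850 kg/m³.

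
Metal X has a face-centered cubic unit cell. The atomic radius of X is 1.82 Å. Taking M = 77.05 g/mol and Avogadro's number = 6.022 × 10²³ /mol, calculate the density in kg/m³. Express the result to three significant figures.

In an FCC lattice, atoms touch along the face diagonal, so √2·a = 4r, giving a = 5.148 Å = 5.148 × 10^-8 cm.
With Z = 4, ρ = Z·M/(N_A·a³) = 4 × 77.05 / (6.022 × 10²³ × 1.364 × 10^-22) = 3.752 g/cm³ = 3750 kg/m³.

3750 kg/m³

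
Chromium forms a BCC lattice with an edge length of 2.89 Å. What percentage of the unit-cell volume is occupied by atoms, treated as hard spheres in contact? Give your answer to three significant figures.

68.0%

In a BCC lattice atoms touch along the body diagonal, so √3·a = 4r, so r = 0.4330a = 1.251 Å.
Packing fraction = Z·(4/3)πr³ / a³ = 2 × (4/3)π × (1.251)³ / (2.89)³ = 0.6802 = 68.0%.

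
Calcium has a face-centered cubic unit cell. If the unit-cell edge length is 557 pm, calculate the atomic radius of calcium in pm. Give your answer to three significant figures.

In an FCC lattice, atoms touch along the face diagonal, so √2·a = 4r.
r = √2·a/4 = 1.4142 × 557 / 4 = 197 pm.

197 pm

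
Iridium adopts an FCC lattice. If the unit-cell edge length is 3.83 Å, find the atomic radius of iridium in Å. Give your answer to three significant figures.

1.35 Å

In an FCC lattice, atoms touch along the face diagonal, so √2·a = 4r.
r = √2·a/4 = 1.4142 × 3.83 / 4 = 1.35 Å.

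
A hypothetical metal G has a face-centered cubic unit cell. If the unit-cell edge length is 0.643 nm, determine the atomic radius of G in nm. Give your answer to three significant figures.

In an FCC lattice, atoms touch along the face diagonal, so √2·a = 4r.
r = √2·a/4 = 1.4142 × 0.643 / 4 = 0.227 nm.

0.227 nm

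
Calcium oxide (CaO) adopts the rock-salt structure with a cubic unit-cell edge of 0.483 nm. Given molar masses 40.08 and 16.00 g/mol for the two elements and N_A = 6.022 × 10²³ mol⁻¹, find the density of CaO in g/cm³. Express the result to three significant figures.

The rock-salt structure contains Z = 4 formula units per cell; M(CaO) = 40.08 + 16.00 = 56.08 g/mol.
a³ = (4.830 × 10^-8 cm)³ = 1.127 × 10^-22 cm³.
ρ = 4 × 56.08 / (6.022 × 10²³ × 1.127 × 10^-22) = 3.306 g/cm³.

3.31 g/cm³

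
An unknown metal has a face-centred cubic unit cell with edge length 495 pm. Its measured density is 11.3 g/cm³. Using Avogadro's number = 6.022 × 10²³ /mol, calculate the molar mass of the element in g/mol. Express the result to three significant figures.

206 g/mol

An FCC cell has Z = 4 atoms; a = 4.950 × 10^-8 cm.
M = ρ·N_A·a³/Z = 11.3 × 6.022 × 10²³ × 1.213 × 10^-22 / 4 = 206 g/mol.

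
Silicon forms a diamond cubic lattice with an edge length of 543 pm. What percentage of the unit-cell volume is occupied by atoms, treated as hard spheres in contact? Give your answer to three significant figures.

34.0%

In a diamond cubic lattice nearest neighbors lie along the body diagonal with √3·a = 8r, so r = 0.2165a = 117.6 pm.
Packing fraction = Z·(4/3)πr³ / a³ = 8 × (4/3)π × (117.6)³ / (543)³ = 0.3401 = 34.0%.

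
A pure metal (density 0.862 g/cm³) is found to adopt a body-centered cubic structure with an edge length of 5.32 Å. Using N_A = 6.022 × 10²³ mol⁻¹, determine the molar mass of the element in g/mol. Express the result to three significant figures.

39.1 g/mol

A BCC cell has Z = 2 atoms; a = 5.320 × 10^-8 cm.
M = ρ·N_A·a³/Z = 0.862 × 6.022 × 10²³ × 1.506 × 10^-22 / 2 = 39.1 g/mol.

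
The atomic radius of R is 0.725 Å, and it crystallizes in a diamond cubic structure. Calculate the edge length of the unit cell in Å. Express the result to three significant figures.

In a diamond cubic lattice, nearest neighbors lie along the body diagonal with √3·a = 8r.
a = 8r/√3 = 8 × 0.725 / 1.7321 = 3.35 Å.

3.35 Å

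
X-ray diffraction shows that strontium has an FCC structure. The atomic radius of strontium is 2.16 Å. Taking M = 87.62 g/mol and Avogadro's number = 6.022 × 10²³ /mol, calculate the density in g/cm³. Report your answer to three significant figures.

In an FCC lattice, atoms touch along the face diagonal, so √2·a = 4r, giving a = 6.109 Å = 6.109 × 10^-8 cm.
With Z = 4, ρ = Z·M/(N_A·a³) = 4 × 87.62 / (6.022 × 10²³ × 2.280 × 10^-22) = 2.552 g/cm³.

2.55 g/cm³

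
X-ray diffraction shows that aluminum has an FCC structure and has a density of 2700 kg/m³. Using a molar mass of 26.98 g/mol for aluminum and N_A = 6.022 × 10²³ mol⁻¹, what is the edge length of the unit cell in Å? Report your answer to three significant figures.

With Z = 4 atoms per FCC cell, a³ = Z·M/(N_A·ρ) = 4 × 26.98 / (6.022 × 10²³ × 2.700 g/cm³) = 6.637 × 10^-23 cm³.
a = (6.637 × 10^-23)^(1/3) = 4.049 × 10^-8 cm = 4.05 Å.

4.05 Å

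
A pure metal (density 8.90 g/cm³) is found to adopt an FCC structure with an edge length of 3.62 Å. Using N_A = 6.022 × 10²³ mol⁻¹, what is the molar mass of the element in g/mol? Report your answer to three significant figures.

An FCC cell has Z = 4 atoms; a = 3.620 × 10^-8 cm.
M = ρ·N_A·a³/Z = 8.90 × 6.022 × 10²³ × 4.744 × 10^-23 / 4 = 63.6 g/mol.

63.6 g/mol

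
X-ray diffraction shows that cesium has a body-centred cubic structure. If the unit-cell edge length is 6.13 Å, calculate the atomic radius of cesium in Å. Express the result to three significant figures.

In a BCC lattice, atoms touch along the body diagonal, so √3·a = 4r.
r = √3·a/4 = 1.7321 × 6.13 / 4 = 2.65 Å.

2.65 Å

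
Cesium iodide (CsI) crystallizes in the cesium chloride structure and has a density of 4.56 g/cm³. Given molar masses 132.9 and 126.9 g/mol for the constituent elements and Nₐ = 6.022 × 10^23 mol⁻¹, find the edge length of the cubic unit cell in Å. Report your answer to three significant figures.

4.56 Å

M(CsI) = 259.8 g/mol; Z = 1 formula unit per cell.
a³ = Z·M/(N_A·ρ) = 1 × 259.8 / (6.022 × 10²³ × 4.56) = 9.461 × 10^-23 cm³, so a = 4.557 × 10^-8 cm = 4.56 Å.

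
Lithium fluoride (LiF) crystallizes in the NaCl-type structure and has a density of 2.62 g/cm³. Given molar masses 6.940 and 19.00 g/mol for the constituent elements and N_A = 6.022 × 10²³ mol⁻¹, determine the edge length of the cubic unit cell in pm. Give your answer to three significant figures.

404 pm

M(LiF) = 25.94 g/mol; Z = 4 formula units per cell.
a³ = Z·M/(N_A·ρ) = 4 × 25.94 / (6.022 × 10²³ × 2.62) = 6.576 × 10^-23 cm³, so a = 4.036 × 10^-8 cm = 404 pm.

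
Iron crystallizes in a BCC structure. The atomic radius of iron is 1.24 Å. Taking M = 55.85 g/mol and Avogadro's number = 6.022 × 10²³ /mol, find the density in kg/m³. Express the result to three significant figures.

7900 kg/m³

In a BCC lattice, atoms touch along the body diagonal, so √3·a = 4r, giving a = 2.864 Å = 2.864 × 10^-8 cm.
With Z = 2, ρ = Z·M/(N_A·a³) = 2 × 55.85 / (6.022 × 10²³ × 2.348 × 10^-23) = 7.899 g/cm³ = 7900 kg/m³.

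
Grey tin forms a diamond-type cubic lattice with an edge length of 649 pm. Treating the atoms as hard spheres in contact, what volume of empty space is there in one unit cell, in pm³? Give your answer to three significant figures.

1.80 × 10^8 pm³

In a diamond cubic lattice nearest neighbors lie along the body diagonal with √3·a = 8r, so r = 0.2165a = 140.5 pm.
V_cell = a³ = 2.734 × 10^8 pm³; V_atoms = 8 × (4/3)πr³ = 9.297 × 10^7 pm³.
Empty space = 2.734 × 10^8 − 9.297 × 10^7 = 1.80 × 10^8 pm³.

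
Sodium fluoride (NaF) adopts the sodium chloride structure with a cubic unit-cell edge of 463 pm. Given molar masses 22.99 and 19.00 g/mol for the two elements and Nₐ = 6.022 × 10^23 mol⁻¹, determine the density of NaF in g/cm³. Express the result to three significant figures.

2.81 g/cm³

The sodium chloride structure contains Z = 4 formula units per cell; M(NaF) = 22.99 + 19.00 = 41.99 g/mol.
a³ = (4.630 × 10^-8 cm)³ = 9.925 × 10^-23 cm³.
ρ = 4 × 41.99 / (6.022 × 10²³ × 9.925 × 10^-23) = 2.810 g/cm³.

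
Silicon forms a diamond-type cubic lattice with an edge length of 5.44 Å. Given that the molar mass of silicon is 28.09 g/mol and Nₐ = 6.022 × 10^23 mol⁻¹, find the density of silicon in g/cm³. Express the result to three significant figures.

2.32 g/cm³

A diamond cubic unit cell contains Z = 8 atoms.
Cell volume: a³ = (5.44 Å)³ = (5.440 × 10^-8 cm)³ = 1.610 × 10^-22 cm³.
ρ = Z·M/(N_A·a³) = 8 × 28.09 / (6.022 × 10²³ × 1.610 × 10^-22) = 2.318 g/cm³.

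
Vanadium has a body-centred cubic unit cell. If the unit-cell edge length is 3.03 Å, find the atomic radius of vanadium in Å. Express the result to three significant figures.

In a BCC lattice, atoms touch along the body diagonal, so √3·a = 4r.
r = √3·a/4 = 1.7321 × 3.03 / 4 = 1.31 Å.

1.31 Å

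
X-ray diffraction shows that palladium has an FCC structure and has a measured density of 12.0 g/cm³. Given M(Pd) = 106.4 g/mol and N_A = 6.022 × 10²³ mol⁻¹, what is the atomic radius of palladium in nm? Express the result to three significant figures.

0.138 nm

For an FCC cell (Z = 4), a³ = Z·M/(N_A·ρ) = 4 × 106.4 / (6.022 × 10²³ × 12.00) = 5.890 × 10^-23 cm³, so a = 3.891 × 10^-8 cm = 0.3891 nm.
Atoms touch along the face diagonal, so √2·a = 4r, so r = 0.3536 × a = 0.138 nm.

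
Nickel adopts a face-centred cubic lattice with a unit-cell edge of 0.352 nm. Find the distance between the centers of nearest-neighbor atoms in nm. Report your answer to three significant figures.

0.249 nm

In an FCC structure, atoms touch along the face diagonal, so √2·a = 4r; the nearest-neighbor distance equals 2r = 0.7071·a.
d = 0.7071 × 0.352 = 0.249 nm.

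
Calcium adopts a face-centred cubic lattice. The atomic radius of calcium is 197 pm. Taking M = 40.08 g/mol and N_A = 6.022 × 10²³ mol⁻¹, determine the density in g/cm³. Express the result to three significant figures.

In an FCC lattice, atoms touch along the face diagonal, so √2·a = 4r, giving a = 557.2 pm = 5.572 × 10^-8 cm.
With Z = 4, ρ = Z·M/(N_A·a³) = 4 × 40.08 / (6.022 × 10²³ × 1.730 × 10^-22) = 1.539 g/cm³.

1.54 g/cm³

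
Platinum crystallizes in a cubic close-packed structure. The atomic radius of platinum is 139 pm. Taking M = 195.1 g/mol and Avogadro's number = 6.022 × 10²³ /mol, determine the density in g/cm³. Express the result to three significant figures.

In an FCC lattice, atoms touch along the face diagonal, so √2·a = 4r, giving a = 393.2 pm = 3.932 × 10^-8 cm.
With Z = 4, ρ = Z·M/(N_A·a³) = 4 × 195.1 / (6.022 × 10²³ × 6.077 × 10^-23) = 21.33 g/cm³.

21.3 g/cm³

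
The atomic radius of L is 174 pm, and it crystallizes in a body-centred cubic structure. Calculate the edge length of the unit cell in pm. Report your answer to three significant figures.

In a BCC lattice, atoms touch along the body diagonal, so √3·a = 4r.
a = 4r/√3 = 4 × 174 / 1.7321 = 402 pm.

402 pm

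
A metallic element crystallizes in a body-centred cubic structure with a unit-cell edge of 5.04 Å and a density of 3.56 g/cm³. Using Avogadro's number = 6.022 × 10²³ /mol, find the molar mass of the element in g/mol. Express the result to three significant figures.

A BCC cell has Z = 2 atoms; a = 5.040 × 10^-8 cm.
M = ρ·N_A·a³/Z = 3.56 × 6.022 × 10²³ × 1.280 × 10^-22 / 2 = 137 g/mol.

137 g/mol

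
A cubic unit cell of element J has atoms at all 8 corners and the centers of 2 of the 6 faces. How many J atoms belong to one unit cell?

2

Corner atoms are shared by 8 cells (1/8 each), face atoms by 2 (1/2 each).
Net atoms = 8 × 1/8 + 2 × 1/2 = 1 + 1 = 2.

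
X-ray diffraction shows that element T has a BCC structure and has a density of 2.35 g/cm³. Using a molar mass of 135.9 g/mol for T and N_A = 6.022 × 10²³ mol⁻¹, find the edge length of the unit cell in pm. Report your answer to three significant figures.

577 pm

With Z = 2 atoms per BCC cell, a³ = Z·M/(N_A·ρ) = 2 × 135.9 / (6.022 × 10²³ × 2.350 g/cm³) = 1.921 × 10^-22 cm³.
a = (1.921 × 10^-22)^(1/3) = 5.770 × 10^-8 cm = 577 pm.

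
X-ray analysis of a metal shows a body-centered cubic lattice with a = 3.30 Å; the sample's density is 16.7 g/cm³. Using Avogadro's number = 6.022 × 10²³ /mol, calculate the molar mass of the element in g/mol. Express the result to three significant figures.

A BCC cell has Z = 2 atoms; a = 3.300 × 10^-8 cm.
M = ρ·N_A·a³/Z = 16.7 × 6.022 × 10²³ × 3.594 × 10^-23 / 2 = 181 g/mol.

181 g/mol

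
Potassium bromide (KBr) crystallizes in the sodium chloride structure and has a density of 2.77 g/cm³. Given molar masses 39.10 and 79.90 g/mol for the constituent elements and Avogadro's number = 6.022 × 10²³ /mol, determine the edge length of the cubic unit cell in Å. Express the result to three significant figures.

6.58 Å

M(KBr) = 119.0 g/mol; Z = 4 formula units per cell.
a³ = Z·M/(N_A·ρ) = 4 × 119.0 / (6.022 × 10²³ × 2.77) = 2.854 × 10^-22 cm³, so a = 6.584 × 10^-8 cm = 6.58 Å.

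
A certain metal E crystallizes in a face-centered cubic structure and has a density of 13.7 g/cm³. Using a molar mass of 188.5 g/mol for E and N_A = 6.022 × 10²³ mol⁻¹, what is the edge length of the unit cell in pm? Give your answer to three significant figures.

With Z = 4 atoms per FCC cell, a³ = Z·M/(N_A·ρ) = 4 × 188.5 / (6.022 × 10²³ × 13.70 g/cm³) = 9.139 × 10^-23 cm³.
a = (9.139 × 10^-23)^(1/3) = 4.504 × 10^-8 cm = 450 pm.

450 pm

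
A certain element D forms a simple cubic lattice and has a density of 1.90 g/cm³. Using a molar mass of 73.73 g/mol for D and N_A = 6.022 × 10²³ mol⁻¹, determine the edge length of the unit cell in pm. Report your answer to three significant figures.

401 pm

With Z = 1 atom per simple cubic cell, a³ = Z·M/(N_A·ρ) = 1 × 73.73 / (6.022 × 10²³ × 1.900 g/cm³) = 6.444 × 10^-23 cm³.
a = (6.444 × 10^-23)^(1/3) = 4.009 × 10^-8 cm = 401 pm.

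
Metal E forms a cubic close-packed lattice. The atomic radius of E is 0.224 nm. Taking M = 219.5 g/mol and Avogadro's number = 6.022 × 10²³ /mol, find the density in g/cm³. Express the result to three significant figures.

In an FCC lattice, atoms touch along the face diagonal, so √2·a = 4r, giving a = 0.6336 nm = 6.336 × 10^-8 cm.
With Z = 4, ρ = Z·M/(N_A·a³) = 4 × 219.5 / (6.022 × 10²³ × 2.543 × 10^-22) = 5.733 g/cm³.

5.73 g/cm³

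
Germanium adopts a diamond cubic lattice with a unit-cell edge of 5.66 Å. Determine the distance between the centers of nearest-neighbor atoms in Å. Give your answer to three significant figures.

In a diamond cubic structure, nearest neighbors lie along the body diagonal with √3·a = 8r; the nearest-neighbor distance equals 2r = 0.4330·a.
d = 0.4330 × 5.66 = 2.45 Å.

2.45 Å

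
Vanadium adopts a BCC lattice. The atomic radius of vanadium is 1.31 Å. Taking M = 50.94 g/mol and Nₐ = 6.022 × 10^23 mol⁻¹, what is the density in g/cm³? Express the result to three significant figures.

In a BCC lattice, atoms touch along the body diagonal, so √3·a = 4r, giving a = 3.025 Å = 3.025 × 10^-8 cm.
With Z = 2, ρ = Z·M/(N_A·a³) = 2 × 50.94 / (6.022 × 10²³ × 2.769 × 10^-23) = 6.110 g/cm³.

6.11 g/cm³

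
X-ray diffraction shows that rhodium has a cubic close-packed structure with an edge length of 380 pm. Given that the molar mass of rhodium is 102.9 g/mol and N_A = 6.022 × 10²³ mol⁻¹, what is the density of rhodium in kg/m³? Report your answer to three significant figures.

12500 kg/m³

An FCC unit cell contains Z = 4 atoms.
Cell volume: a³ = (380 pm)³ = (3.800 × 10^-8 cm)³ = 5.487 × 10^-23 cm³.
ρ = Z·M/(N_A·a³) = 4 × 102.9 / (6.022 × 10²³ × 5.487 × 10^-23) = 12.46 g/cm³ = 12500 kg/m³.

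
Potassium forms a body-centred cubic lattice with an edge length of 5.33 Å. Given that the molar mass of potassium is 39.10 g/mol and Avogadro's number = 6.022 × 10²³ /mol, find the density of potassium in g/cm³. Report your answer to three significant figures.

0.858 g/cm³

A BCC unit cell contains Z = 2 atoms.
Cell volume: a³ = (5.33 Å)³ = (5.330 × 10^-8 cm)³ = 1.514 × 10^-22 cm³.
ρ = Z·M/(N_A·a³) = 2 × 39.10 / (6.022 × 10²³ × 1.514 × 10^-22) = 0.8576 g/cm³.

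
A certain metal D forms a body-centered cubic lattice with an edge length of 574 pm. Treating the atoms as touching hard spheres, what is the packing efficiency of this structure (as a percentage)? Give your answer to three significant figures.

In a BCC lattice atoms touch along the body diagonal, so √3·a = 4r, so r = 0.4330a = 248.5 pm.
Packing fraction = Z·(4/3)πr³ / a³ = 2 × (4/3)π × (248.5)³ / (574)³ = 0.6802 = 68.0%.

68.0%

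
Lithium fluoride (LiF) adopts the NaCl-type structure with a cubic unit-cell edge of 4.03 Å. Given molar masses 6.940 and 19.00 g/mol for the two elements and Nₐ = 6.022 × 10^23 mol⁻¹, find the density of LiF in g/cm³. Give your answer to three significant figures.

The NaCl-type structure contains Z = 4 formula units per cell; M(LiF) = 6.940 + 19.00 = 25.94 g/mol.
a³ = (4.030 × 10^-8 cm)³ = 6.545 × 10^-23 cm³.
ρ = 4 × 25.94 / (6.022 × 10²³ × 6.545 × 10^-23) = 2.633 g/cm³.

2.63 g/cm³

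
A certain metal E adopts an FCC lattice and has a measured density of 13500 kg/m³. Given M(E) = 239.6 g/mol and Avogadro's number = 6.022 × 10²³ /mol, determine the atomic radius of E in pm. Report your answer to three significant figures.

173 pm

For an FCC cell (Z = 4), a³ = Z·M/(N_A·ρ) = 4 × 239.6 / (6.022 × 10²³ × 13.50) = 1.179 × 10^-22 cm³, so a = 4.903 × 10^-8 cm = 490.3 pm.
Atoms touch along the face diagonal, so √2·a = 4r, so r = 0.3536 × a = 173 pm.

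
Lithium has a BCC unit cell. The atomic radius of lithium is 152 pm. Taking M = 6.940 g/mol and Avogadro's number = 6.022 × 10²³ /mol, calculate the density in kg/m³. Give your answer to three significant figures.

In a BCC lattice, atoms touch along the body diagonal, so √3·a = 4r, giving a = 351.0 pm = 3.510 × 10^-8 cm.
With Z = 2, ρ = Z·M/(N_A·a³) = 2 × 6.940 / (6.022 × 10²³ × 4.325 × 10^-23) = 0.5329 g/cm³ = 533 kg/m³.

533 kg/m³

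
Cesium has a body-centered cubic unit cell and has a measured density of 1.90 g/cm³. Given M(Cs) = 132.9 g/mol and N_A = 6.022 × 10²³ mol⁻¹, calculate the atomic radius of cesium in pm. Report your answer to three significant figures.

For a BCC cell (Z = 2), a³ = Z·M/(N_A·ρ) = 2 × 132.9 / (6.022 × 10²³ × 1.900) = 2.323 × 10^-22 cm³, so a = 6.147 × 10^-8 cm = 614.7 pm.
Atoms touch along the body diagonal, so √3·a = 4r, so r = 0.4330 × a = 266 pm.

266 pm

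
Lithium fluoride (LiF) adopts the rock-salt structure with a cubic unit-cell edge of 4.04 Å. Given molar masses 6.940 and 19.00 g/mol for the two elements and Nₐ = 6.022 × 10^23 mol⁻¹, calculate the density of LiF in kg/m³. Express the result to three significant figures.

2610 kg/m³

The rock-salt structure contains Z = 4 formula units per cell; M(LiF) = 6.940 + 19.00 = 25.94 g/mol.
a³ = (4.040 × 10^-8 cm)³ = 6.594 × 10^-23 cm³.
ρ = 4 × 25.94 / (6.022 × 10²³ × 6.594 × 10^-23) = 2.613 g/cm³ = 2610 kg/m³.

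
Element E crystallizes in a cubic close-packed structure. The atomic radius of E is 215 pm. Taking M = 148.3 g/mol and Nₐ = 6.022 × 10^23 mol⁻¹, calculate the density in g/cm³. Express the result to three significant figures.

In an FCC lattice, atoms touch along the face diagonal, so √2·a = 4r, giving a = 608.1 pm = 6.081 × 10^-8 cm.
With Z = 4, ρ = Z·M/(N_A·a³) = 4 × 148.3 / (6.022 × 10²³ × 2.249 × 10^-22) = 4.380 g/cm³.

4.38 g/cm³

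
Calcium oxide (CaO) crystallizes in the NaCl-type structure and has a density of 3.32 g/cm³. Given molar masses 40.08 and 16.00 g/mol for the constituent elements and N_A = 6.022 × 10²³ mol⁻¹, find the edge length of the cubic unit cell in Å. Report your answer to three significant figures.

4.82 Å

M(CaO) = 56.08 g/mol; Z = 4 formula units per cell.
a³ = Z·M/(N_A·ρ) = 4 × 56.08 / (6.022 × 10²³ × 3.32) = 1.122 × 10^-22 cm³, so a = 4.823 × 10^-8 cm = 4.82 Å.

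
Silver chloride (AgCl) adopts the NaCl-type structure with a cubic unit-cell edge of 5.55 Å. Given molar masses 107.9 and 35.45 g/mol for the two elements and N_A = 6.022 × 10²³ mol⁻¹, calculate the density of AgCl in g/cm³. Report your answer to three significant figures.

5.57 g/cm³

The NaCl-type structure contains Z = 4 formula units per cell; M(AgCl) = 107.9 + 35.45 = 143.35 g/mol.
a³ = (5.550 × 10^-8 cm)³ = 1.710 × 10^-22 cm³.
ρ = 4 × 143.35 / (6.022 × 10²³ × 1.710 × 10^-22) = 5.570 g/cm³.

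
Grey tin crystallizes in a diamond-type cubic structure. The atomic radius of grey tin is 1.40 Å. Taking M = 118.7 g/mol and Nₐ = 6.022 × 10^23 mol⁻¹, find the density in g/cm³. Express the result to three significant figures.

5.83 g/cm³

In a diamond cubic lattice, nearest neighbors lie along the body diagonal with √3·a = 8r, giving a = 6.466 Å = 6.466 × 10^-8 cm.
With Z = 8, ρ = Z·M/(N_A·a³) = 8 × 118.7 / (6.022 × 10²³ × 2.704 × 10^-22) = 5.832 g/cm³.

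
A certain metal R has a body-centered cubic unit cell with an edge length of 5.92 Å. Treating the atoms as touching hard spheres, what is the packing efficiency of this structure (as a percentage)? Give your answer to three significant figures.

68.0%

In a BCC lattice atoms touch along the body diagonal, so √3·a = 4r, so r = 0.4330a = 2.563 Å.
Packing fraction = Z·(4/3)πr³ / a³ = 2 × (4/3)π × (2.563)³ / (5.92)³ = 0.6802 = 68.0%.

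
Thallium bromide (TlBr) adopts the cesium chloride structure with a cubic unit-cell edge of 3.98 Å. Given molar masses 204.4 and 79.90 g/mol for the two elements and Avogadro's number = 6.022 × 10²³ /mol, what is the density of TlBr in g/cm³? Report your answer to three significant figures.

The cesium chloride structure contains Z = 1 formula unit per cell; M(TlBr) = 204.4 + 79.90 = 284.3 g/mol.
a³ = (3.980 × 10^-8 cm)³ = 6.304 × 10^-23 cm³.
ρ = 1 × 284.3 / (6.022 × 10²³ × 6.304 × 10^-23) = 7.488 g/cm³.

7.49 g/cm³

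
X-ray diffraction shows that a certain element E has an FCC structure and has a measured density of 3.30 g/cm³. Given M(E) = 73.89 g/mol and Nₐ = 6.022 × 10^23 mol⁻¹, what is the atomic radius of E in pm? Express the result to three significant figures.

For an FCC cell (Z = 4), a³ = Z·M/(N_A·ρ) = 4 × 73.89 / (6.022 × 10²³ × 3.300) = 1.487 × 10^-22 cm³, so a = 5.298 × 10^-8 cm = 529.8 pm.
Atoms touch along the face diagonal, so √2·a = 4r, so r = 0.3536 × a = 187 pm.

187 pm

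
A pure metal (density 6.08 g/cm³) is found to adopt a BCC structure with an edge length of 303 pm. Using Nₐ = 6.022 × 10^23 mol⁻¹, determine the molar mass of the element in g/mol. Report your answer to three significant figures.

50.9 g/mol

A BCC cell has Z = 2 atoms; a = 3.030 × 10^-8 cm.
M = ρ·N_A·a³/Z = 6.08 × 6.022 × 10²³ × 2.782 × 10^-23 / 2 = 50.9 g/mol.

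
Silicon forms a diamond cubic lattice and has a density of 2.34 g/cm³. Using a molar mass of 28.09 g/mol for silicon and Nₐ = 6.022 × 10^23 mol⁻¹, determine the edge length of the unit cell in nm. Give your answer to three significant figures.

With Z = 8 atoms per diamond cubic cell, a³ = Z·M/(N_A·ρ) = 8 × 28.09 / (6.022 × 10²³ × 2.340 g/cm³) = 1.595 × 10^-22 cm³.
a = (1.595 × 10^-22)^(1/3) = 5.423 × 10^-8 cm = 0.542 nm.

0.542 nm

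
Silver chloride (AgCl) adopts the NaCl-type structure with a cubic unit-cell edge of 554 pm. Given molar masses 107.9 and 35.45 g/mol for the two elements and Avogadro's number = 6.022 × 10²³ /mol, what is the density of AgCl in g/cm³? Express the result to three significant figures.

The NaCl-type structure contains Z = 4 formula units per cell; M(AgCl) = 107.9 + 35.45 = 143.35 g/mol.
a³ = (5.540 × 10^-8 cm)³ = 1.700 × 10^-22 cm³.
ρ = 4 × 143.35 / (6.022 × 10²³ × 1.700 × 10^-22) = 5.600 g/cm³.

5.60 g/cm³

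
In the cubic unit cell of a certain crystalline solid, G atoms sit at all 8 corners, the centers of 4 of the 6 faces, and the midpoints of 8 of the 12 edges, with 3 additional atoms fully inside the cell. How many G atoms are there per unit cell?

8

Corner atoms are shared by 8 cells (1/8 each), face atoms by 2 (1/2 each), edge atoms by 4 (1/4 each), interior atoms are unshared.
Net atoms = 8 × 1/8 + 4 × 1/2 + 8 × 1/4 + 3 = 1 + 2 + 2 + 3 = 8.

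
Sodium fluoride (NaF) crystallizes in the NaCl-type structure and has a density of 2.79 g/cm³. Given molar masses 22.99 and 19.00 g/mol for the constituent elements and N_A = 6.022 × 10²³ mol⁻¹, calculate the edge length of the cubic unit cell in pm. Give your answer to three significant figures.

M(NaF) = 41.99 g/mol; Z = 4 formula units per cell.
a³ = Z·M/(N_A·ρ) = 4 × 41.99 / (6.022 × 10²³ × 2.79) = 9.997 × 10^-23 cm³, so a = 4.641 × 10^-8 cm = 464 pm.

464 pm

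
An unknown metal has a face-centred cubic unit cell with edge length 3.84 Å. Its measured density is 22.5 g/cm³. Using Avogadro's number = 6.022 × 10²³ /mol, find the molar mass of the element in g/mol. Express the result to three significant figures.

An FCC cell has Z = 4 atoms; a = 3.840 × 10^-8 cm.
M = ρ·N_A·a³/Z = 22.5 × 6.022 × 10²³ × 5.662 × 10^-23 / 4 = 192 g/mol.

192 g/mol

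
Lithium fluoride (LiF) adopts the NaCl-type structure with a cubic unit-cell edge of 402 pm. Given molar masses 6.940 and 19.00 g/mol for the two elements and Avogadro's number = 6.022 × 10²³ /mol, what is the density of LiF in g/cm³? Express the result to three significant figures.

The NaCl-type structure contains Z = 4 formula units per cell; M(LiF) = 6.940 + 19.00 = 25.94 g/mol.
a³ = (4.020 × 10^-8 cm)³ = 6.496 × 10^-23 cm³.
ρ = 4 × 25.94 / (6.022 × 10²³ × 6.496 × 10^-23) = 2.652 g/cm³.

2.65 g/cm³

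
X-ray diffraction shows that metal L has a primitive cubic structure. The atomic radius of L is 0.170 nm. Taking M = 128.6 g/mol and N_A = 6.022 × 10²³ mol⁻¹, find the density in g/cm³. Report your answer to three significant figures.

In a simple cubic lattice, atoms touch along the cell edge, so a = 2r, giving a = 0.3400 nm = 3.400 × 10^-8 cm.
With Z = 1, ρ = Z·M/(N_A·a³) = 1 × 128.6 / (6.022 × 10²³ × 3.930 × 10^-23) = 5.433 g/cm³.

5.43 g/cm³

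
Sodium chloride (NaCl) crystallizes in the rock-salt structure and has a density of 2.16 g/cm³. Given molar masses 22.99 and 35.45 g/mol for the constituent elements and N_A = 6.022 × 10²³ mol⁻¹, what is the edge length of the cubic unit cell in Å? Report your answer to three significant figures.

5.64 Å

M(NaCl) = 58.44 g/mol; Z = 4 formula units per cell.
a³ = Z·M/(N_A·ρ) = 4 × 58.44 / (6.022 × 10²³ × 2.16) = 1.797 × 10^-22 cm³, so a = 5.643 × 10^-8 cm = 5.64 Å.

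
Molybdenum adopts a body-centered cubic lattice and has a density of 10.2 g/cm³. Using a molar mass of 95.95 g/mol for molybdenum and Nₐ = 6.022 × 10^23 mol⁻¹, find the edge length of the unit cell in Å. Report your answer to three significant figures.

With Z = 2 atoms per BCC cell, a³ = Z·M/(N_A·ρ) = 2 × 95.95 / (6.022 × 10²³ × 10.20 g/cm³) = 3.124 × 10^-23 cm³.
a = (3.124 × 10^-23)^(1/3) = 3.150 × 10^-8 cm = 3.15 Å.

3.15 Å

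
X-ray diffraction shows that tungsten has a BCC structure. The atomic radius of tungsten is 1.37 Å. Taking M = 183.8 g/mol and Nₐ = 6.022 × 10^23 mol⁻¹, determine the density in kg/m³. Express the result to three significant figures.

19300 kg/m³

In a BCC lattice, atoms touch along the body diagonal, so √3·a = 4r, giving a = 3.164 Å = 3.164 × 10^-8 cm.
With Z = 2, ρ = Z·M/(N_A·a³) = 2 × 183.8 / (6.022 × 10²³ × 3.167 × 10^-23) = 19.27 g/cm³ = 19300 kg/m³.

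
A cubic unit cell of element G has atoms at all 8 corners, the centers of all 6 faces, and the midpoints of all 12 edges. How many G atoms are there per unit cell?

7

Corner atoms are shared by 8 cells (1/8 each), face atoms by 2 (1/2 each), edge atoms by 4 (1/4 each).
Net atoms = 8 × 1/8 + 6 × 1/2 + 12 × 1/4 = 1 + 3 + 3 = 7.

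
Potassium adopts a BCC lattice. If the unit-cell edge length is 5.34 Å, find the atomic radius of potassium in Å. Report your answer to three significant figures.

2.31 Å

In a BCC lattice, atoms touch along the body diagonal, so √3·a = 4r.
r = √3·a/4 = 1.7321 × 5.34 / 4 = 2.31 Å.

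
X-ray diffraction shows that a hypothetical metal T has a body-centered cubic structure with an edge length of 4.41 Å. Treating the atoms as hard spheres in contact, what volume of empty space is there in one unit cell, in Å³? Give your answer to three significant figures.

27.4 Å³

In a BCC lattice atoms touch along the body diagonal, so √3·a = 4r, so r = 0.4330a = 1.910 Å.
V_cell = a³ = 85.77 Å³; V_atoms = 2 × (4/3)πr³ = 58.34 Å³.
Empty space = 85.77 − 58.34 = 27.4 Å³.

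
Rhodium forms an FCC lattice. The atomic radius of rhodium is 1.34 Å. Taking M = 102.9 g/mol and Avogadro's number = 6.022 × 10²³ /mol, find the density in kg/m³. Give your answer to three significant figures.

12600 kg/m³

In an FCC lattice, atoms touch along the face diagonal, so √2·a = 4r, giving a = 3.790 Å = 3.790 × 10^-8 cm.
With Z = 4, ρ = Z·M/(N_A·a³) = 4 × 102.9 / (6.022 × 10²³ × 5.444 × 10^-23) = 12.55 g/cm³ = 12600 kg/m³.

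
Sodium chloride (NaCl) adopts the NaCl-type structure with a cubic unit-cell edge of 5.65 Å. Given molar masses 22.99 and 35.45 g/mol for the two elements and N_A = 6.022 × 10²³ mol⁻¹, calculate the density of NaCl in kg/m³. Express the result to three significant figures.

The NaCl-type structure contains Z = 4 formula units per cell; M(NaCl) = 22.99 + 35.45 = 58.44 g/mol.
a³ = (5.650 × 10^-8 cm)³ = 1.804 × 10^-22 cm³.
ρ = 4 × 58.44 / (6.022 × 10²³ × 1.804 × 10^-22) = 2.152 g/cm³ = 2150 kg/m³.

2150 kg/m³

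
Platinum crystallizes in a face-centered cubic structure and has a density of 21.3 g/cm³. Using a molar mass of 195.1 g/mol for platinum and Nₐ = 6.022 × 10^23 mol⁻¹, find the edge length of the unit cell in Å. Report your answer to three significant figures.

With Z = 4 atoms per FCC cell, a³ = Z·M/(N_A·ρ) = 4 × 195.1 / (6.022 × 10²³ × 21.30 g/cm³) = 6.084 × 10^-23 cm³.
a = (6.084 × 10^-23)^(1/3) = 3.933 × 10^-8 cm = 3.93 Å.

3.93 Å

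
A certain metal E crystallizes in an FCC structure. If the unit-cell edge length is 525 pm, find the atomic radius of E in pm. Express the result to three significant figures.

In an FCC lattice, atoms touch along the face diagonal, so √2·a = 4r.
r = √2·a/4 = 1.4142 × 525 / 4 = 186 pm.

186 pm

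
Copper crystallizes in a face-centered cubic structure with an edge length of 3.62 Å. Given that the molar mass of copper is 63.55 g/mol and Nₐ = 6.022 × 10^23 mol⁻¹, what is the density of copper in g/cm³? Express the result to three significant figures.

An FCC unit cell contains Z = 4 atoms.
Cell volume: a³ = (3.62 Å)³ = (3.620 × 10^-8 cm)³ = 4.744 × 10^-23 cm³.
ρ = Z·M/(N_A·a³) = 4 × 63.55 / (6.022 × 10²³ × 4.744 × 10^-23) = 8.898 g/cm³.

8.90 g/cm³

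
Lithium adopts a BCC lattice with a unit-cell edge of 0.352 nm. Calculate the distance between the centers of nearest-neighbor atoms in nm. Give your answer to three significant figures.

In a BCC structure, atoms touch along the body diagonal, so √3·a = 4r; the nearest-neighbor distance equals 2r = 0.8660·a.
d = 0.8660 × 0.352 = 0.305 nm.

0.305 nm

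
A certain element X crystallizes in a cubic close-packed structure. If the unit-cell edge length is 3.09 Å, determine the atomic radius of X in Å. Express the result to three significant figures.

In an FCC lattice, atoms touch along the face diagonal, so √2·a = 4r.
r = √2·a/4 = 1.4142 × 3.09 / 4 = 1.09 Å.

1.09 Å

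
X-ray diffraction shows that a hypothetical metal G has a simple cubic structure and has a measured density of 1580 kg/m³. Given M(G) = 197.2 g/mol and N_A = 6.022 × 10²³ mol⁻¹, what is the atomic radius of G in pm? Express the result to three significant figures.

296 pm

For a simple cubic cell (Z = 1), a³ = Z·M/(N_A·ρ) = 1 × 197.2 / (6.022 × 10²³ × 1.580) = 2.073 × 10^-22 cm³, so a = 5.918 × 10^-8 cm = 591.8 pm.
Atoms touch along the cell edge, so a = 2r, so r = 0.5000 × a = 296 pm.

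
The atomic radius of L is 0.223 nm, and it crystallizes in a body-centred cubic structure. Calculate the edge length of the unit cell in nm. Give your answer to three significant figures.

0.515 nm

In a BCC lattice, atoms touch along the body diagonal, so √3·a = 4r.
a = 4r/√3 = 4 × 0.223 / 1.7321 = 0.515 nm.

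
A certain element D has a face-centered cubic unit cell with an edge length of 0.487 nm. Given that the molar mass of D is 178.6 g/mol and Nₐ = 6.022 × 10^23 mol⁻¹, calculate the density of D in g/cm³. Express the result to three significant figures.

An FCC unit cell contains Z = 4 atoms.
Cell volume: a³ = (0.487 nm)³ = (4.870 × 10^-8 cm)³ = 1.155 × 10^-22 cm³.
ρ = Z·M/(N_A·a³) = 4 × 178.6 / (6.022 × 10²³ × 1.155 × 10^-22) = 10.27 g/cm³.

10.3 g/cm³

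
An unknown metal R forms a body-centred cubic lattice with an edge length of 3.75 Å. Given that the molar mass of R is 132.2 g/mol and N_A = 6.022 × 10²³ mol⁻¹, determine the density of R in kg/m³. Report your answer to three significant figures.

A BCC unit cell contains Z = 2 atoms.
Cell volume: a³ = (3.75 Å)³ = (3.750 × 10^-8 cm)³ = 5.273 × 10^-23 cm³.
ρ = Z·M/(N_A·a³) = 2 × 132.2 / (6.022 × 10²³ × 5.273 × 10^-23) = 8.326 g/cm³ = 8330 kg/m³.

8330 kg/m³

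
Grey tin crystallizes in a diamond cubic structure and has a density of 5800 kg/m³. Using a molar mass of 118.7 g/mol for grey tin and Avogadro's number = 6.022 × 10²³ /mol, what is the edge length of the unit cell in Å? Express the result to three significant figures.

With Z = 8 atoms per diamond cubic cell, a³ = Z·M/(N_A·ρ) = 8 × 118.7 / (6.022 × 10²³ × 5.800 g/cm³) = 2.719 × 10^-22 cm³.
a = (2.719 × 10^-22)^(1/3) = 6.478 × 10^-8 cm = 6.48 Å.

6.48 Å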